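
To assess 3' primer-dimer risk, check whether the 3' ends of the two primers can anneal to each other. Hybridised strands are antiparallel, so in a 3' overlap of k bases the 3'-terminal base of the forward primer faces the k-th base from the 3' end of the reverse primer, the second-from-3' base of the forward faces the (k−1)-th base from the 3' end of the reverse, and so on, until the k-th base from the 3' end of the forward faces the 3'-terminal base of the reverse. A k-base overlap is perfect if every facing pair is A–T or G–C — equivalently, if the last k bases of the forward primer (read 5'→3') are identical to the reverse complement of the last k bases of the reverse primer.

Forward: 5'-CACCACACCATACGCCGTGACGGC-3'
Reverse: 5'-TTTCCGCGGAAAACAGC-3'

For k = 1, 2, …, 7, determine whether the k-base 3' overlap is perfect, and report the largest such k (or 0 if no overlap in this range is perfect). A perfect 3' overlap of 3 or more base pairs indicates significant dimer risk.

Last 7 bases (5'→3') — forward …TGACGGC, reverse …AAACAGC.
Reverse complement of the reverse primer's last 7 bases: GCTGTTT; its first k bases are the reverse complement of the reverse primer's last k bases, so a perfect k-base overlap needs the forward primer's last k bases to equal them.
Comparing (forward last k vs required): k=1: C vs G ✗; k=2: GC vs GC ✓; k=3: GGC vs GCT ✗; k=4: CGGC vs GCTG ✗; k=5: ACGGC vs GCTGT ✗; k=6: GACGGC vs GCTGTT ✗; k=7: TGACGGC vs GCTGTTT ✗.
Only k = 2 is perfect, so the longest perfect 3' overlap is 2.

Longest perfect overlap: 2 complementary base pairs; below the dimer-risk threshold (threshold 3).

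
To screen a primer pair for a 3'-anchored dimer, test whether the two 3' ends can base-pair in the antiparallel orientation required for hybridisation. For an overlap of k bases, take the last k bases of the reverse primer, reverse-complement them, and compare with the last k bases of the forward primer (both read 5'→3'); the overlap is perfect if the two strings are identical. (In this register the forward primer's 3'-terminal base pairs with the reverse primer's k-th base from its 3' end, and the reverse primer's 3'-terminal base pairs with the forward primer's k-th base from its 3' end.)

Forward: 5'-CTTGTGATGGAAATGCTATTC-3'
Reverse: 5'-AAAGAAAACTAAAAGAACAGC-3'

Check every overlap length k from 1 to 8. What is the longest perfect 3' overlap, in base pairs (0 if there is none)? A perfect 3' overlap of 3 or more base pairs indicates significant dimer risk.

Last 8 bases (5'→3') — forward …TGCTATTC, reverse …AGAACAGC.
Reverse complement of the reverse primer's last 8 bases: GCTGTTCT; its first k bases are the reverse complement of the reverse primer's last k bases, so a perfect k-base overlap needs the forward primer's last k bases to equal them.
Comparing (forward last k vs required): k=1: C vs G ✗; k=2: TC vs GC ✗; k=3: TTC vs GCT ✗; k=4: ATTC vs GCTG ✗; k=5: TATTC vs GCTGT ✗; k=6: CTATTC vs GCTGTT ✗; k=7: GCTATTC vs GCTGTTC ✗; k=8: TGCTATTC vs GCTGTTCT ✗.
No overlap length from 1 to 8 is perfect, so the longest perfect 3' overlap is 0.

Longest perfect overlap: 0 complementary base pairs; below the dimer-risk threshold (threshold 3).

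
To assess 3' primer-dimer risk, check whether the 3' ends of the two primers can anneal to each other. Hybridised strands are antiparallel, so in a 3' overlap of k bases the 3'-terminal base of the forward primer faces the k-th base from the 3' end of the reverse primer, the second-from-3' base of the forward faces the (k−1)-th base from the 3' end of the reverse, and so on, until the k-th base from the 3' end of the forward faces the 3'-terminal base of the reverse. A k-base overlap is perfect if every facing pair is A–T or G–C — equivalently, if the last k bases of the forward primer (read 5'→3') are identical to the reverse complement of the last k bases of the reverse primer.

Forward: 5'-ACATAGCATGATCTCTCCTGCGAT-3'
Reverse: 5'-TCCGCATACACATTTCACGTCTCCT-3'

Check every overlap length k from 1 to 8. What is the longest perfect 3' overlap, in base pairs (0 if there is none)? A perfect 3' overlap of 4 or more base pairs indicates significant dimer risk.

Longest perfect overlap: 0 complementary base pairs; below the dimer-risk threshold (threshold 4).

Last 8 bases (5'→3') — forward …CCTGCGAT, reverse …CGTCTCCT.
Reverse complement of the reverse primer's last 8 bases: AGGAGACG; its first k bases are the reverse complement of the reverse primer's last k bases, so a perfect k-base overlap needs the forward primer's last k bases to equal them.
Comparing (forward last k vs required): k=1: T vs A ✗; k=2: AT vs AG ✗; k=3: GAT vs AGG ✗; k=4: CGAT vs AGGA ✗; k=5: GCGAT vs AGGAG ✗; k=6: TGCGAT vs AGGAGA ✗; k=7: CTGCGAT vs AGGAGAC ✗; k=8: CCTGCGAT vs AGGAGACG ✗.
No overlap length from 1 to 8 is perfect, so the longest perfect 3' overlap is 0.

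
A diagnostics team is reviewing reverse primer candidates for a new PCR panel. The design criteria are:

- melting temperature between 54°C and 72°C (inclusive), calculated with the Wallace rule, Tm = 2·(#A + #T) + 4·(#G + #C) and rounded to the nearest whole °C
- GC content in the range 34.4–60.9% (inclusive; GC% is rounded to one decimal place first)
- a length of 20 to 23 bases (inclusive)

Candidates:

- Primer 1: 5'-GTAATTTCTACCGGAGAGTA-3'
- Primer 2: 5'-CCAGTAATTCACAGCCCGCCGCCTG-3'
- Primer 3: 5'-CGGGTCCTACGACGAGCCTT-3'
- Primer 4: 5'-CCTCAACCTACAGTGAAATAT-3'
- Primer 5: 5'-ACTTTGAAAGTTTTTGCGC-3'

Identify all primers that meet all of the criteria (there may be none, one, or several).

Primer 1 and Primer 4.

Primer 1 (20 nt, A=6 T=6 G=5 C=3): Tm = 2·12 + 4·8 = 56°C ✓; GC 8/20 = 40.0% ✓; length 20 ✓ — passes.
Primer 2 (25 nt, A=5 T=4 G=5 C=11): Tm = 2·9 + 4·16 = 82°C, outside 54–72°C ✗; GC 16/25 = 64.0%, outside 34.4–60.9% ✗; length 25, outside 20–23 ✗ — fails.
Primer 3 (20 nt, A=3 T=4 G=6 C=7): Tm = 2·7 + 4·13 = 66°C ✓; GC 13/20 = 65.0%, outside 34.4–60.9% ✗; length 20 ✓ — fails.
Primer 4 (21 nt, A=8 T=5 G=2 C=6): Tm = 2·13 + 4·8 = 58°C ✓; GC 8/21 = 38.1% ✓; length 21 ✓ — passes.
Primer 5 (19 nt, A=4 T=8 G=4 C=3): Tm = 2·12 + 4·7 = 52°C, outside 54–72°C ✗; GC 7/19 = 36.8% ✓; length 19, outside 20–23 ✗ — fails.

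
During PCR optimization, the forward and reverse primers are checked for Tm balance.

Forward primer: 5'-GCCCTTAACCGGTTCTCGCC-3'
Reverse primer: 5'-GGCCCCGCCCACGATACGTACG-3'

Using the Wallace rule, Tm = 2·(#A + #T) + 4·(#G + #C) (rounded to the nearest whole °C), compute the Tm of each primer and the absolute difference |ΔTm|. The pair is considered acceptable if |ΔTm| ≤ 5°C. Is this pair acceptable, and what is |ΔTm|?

Forward: A=2 T=5 G=4 C=9 → Tm = 2·7 + 4·13 = 66°C.
Reverse: A=4 T=2 G=6 C=10 → Tm = 2·6 + 4·16 = 76°C.
|ΔTm| = |66 − 76| = 10°C, > 5°C.

|ΔTm| = 10°C; the pair is not acceptable.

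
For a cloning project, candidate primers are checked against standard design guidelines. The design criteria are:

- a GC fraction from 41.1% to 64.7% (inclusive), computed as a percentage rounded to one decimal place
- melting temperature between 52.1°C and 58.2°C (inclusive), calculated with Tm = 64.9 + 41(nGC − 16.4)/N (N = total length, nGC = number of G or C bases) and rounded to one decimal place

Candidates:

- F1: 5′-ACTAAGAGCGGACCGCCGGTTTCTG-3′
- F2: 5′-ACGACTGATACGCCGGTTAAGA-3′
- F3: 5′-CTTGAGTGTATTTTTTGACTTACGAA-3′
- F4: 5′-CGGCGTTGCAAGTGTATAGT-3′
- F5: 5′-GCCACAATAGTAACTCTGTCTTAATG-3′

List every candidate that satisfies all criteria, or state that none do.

F1 (25 nt, A=5 T=5 G=8 C=7): GC 15/25 = 60.0% ✓; Tm = 64.9 + 41·(15 − 16.4)/25 = 62.6°C, outside 52.1–58.2°C ✗ — fails.
F2 (22 nt, A=7 T=4 G=6 C=5): GC 11/22 = 50.0% ✓; Tm = 64.9 + 41·(11 − 16.4)/22 = 54.8°C ✓ — passes.
F3 (26 nt, A=6 T=12 G=5 C=3): GC 8/26 = 30.8%, outside 41.1–64.7% ✗; Tm = 64.9 + 41·(8 − 16.4)/26 = 51.7°C, outside 52.1–58.2°C ✗ — fails.
F4 (20 nt, A=4 T=6 G=7 C=3): GC 10/20 = 50.0% ✓; Tm = 64.9 + 41·(10 − 16.4)/20 = 51.8°C, outside 52.1–58.2°C ✗ — fails.
F5 (26 nt, A=8 T=8 G=4 C=6): GC 10/26 = 38.5%, outside 41.1–64.7% ✗; Tm = 64.9 + 41·(10 − 16.4)/26 = 54.8°C ✓ — fails.

F2 only.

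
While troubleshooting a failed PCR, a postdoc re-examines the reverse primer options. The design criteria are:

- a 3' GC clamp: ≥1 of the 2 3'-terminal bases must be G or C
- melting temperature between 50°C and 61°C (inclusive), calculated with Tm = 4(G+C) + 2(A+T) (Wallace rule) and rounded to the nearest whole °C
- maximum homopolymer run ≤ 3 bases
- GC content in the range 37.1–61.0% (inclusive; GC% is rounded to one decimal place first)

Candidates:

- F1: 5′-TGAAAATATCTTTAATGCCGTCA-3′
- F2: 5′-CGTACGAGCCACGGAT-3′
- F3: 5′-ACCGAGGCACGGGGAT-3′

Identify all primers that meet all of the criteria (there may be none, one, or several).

F1 (23 nt, A=8 T=8 G=3 C=4): 3' end CA has 1 G/C ✓; Tm = 2·16 + 4·7 = 60°C ✓; longest run = 4, exceeds 3 ✗; GC 7/23 = 30.4%, outside 37.1–61.0% ✗ — fails.
F2 (16 nt, A=4 T=2 G=5 C=5): 3' end AT has 0 G/C, need ≥1 ✗; Tm = 2·6 + 4·10 = 52°C ✓; longest run = 2 ✓; GC 10/16 = 62.5%, outside 37.1–61.0% ✗ — fails.
F3 (16 nt, A=4 T=1 G=7 C=4): 3' end AT has 0 G/C, need ≥1 ✗; Tm = 2·5 + 4·11 = 54°C ✓; longest run = 4, exceeds 3 ✗; GC 11/16 = 68.8%, outside 37.1–61.0% ✗ — fails.

None of the candidates satisfy all criteria.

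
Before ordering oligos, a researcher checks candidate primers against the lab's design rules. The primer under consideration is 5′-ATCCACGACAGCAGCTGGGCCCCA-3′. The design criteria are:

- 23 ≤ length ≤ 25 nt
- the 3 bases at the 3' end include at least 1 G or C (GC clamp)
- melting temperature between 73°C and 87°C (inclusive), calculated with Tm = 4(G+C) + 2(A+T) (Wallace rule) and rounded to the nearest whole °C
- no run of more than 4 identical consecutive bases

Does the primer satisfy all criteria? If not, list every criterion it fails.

Base counts: A=6, T=2, G=6, C=10 (length 24).
length: length 24 ✓
GC clamp: 3' end CCA has 2 G/C ✓
Tm: Tm = 2·8 + 4·16 = 80°C ✓
homopolymer run: longest run = 4 ✓

Meets all criteria.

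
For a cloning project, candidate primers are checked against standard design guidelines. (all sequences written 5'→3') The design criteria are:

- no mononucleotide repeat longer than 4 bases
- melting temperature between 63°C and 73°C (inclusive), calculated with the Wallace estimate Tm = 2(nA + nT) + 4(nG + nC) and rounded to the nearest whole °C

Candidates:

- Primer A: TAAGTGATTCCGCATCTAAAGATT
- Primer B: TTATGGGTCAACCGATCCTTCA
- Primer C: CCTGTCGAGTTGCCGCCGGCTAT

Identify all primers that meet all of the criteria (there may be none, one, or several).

Primer A (24 nt, A=8 T=8 G=4 C=4): longest run = 3 ✓; Tm = 2·16 + 4·8 = 64°C ✓ — passes.
Primer B (22 nt, A=5 T=7 G=4 C=6): longest run = 3 ✓; Tm = 2·12 + 4·10 = 64°C ✓ — passes.
Primer C (23 nt, A=2 T=6 G=7 C=8): longest run = 2 ✓; Tm = 2·8 + 4·15 = 76°C, outside 63–73°C ✗ — fails.

Primer A and Primer B.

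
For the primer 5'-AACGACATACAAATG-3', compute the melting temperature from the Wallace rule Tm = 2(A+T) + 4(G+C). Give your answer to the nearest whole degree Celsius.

40°C

Base counts: A=8, T=2, G=2, C=3 (length 15).
Tm = 2·(8+2) + 4·(2+3) = 2·10 + 4·5 = 20 + 20 = 40°C.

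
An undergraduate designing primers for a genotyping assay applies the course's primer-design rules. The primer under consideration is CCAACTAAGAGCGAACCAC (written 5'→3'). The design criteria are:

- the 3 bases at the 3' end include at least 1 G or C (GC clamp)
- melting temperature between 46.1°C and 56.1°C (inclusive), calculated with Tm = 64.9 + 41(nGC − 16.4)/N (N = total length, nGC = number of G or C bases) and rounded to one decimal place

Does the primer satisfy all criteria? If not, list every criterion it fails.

Meets all criteria.

Base counts: A=8, T=1, G=3, C=7 (length 19).
GC clamp: 3' end CAC has 2 G/C ✓
Tm: Tm = 64.9 + 41·(10 − 16.4)/19 = 51.1°C ✓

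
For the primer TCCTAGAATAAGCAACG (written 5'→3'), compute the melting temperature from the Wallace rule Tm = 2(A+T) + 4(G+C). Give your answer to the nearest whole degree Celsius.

Base counts: A=7, T=3, G=3, C=4 (length 17).
Tm = 2·(7+3) + 4·(3+4) = 2·10 + 4·7 = 20 + 28 = 48°C.

48°C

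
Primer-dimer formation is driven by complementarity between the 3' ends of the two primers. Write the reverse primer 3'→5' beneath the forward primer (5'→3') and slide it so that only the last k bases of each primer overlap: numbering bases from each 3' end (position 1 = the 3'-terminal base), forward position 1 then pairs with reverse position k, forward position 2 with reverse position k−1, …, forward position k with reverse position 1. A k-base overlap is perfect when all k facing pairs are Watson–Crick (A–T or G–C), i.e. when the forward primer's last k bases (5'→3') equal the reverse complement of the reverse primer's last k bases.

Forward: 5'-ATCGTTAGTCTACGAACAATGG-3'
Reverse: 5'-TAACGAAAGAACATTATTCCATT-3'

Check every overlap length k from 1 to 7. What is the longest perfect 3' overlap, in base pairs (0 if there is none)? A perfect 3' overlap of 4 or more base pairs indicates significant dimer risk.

Last 7 bases (5'→3') — forward …ACAATGG, reverse …TTCCATT.
Reverse complement of the reverse primer's last 7 bases: AATGGAA; its first k bases are the reverse complement of the reverse primer's last k bases, so a perfect k-base overlap needs the forward primer's last k bases to equal them.
Comparing (forward last k vs required): k=1: G vs A ✗; k=2: GG vs AA ✗; k=3: TGG vs AAT ✗; k=4: ATGG vs AATG ✗; k=5: AATGG vs AATGG ✓; k=6: CAATGG vs AATGGA ✗; k=7: ACAATGG vs AATGGAA ✗.
Only k = 5 is perfect, so the longest perfect 3' overlap is 5.

Longest perfect overlap: 5 complementary base pairs; significant dimer risk (threshold 4).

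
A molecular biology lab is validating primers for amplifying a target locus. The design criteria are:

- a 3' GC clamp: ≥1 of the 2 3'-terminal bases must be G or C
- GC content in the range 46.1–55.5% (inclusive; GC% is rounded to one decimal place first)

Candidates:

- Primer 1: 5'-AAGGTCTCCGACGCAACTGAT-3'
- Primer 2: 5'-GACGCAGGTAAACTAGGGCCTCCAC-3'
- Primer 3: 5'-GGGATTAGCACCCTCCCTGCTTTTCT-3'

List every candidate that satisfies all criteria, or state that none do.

Primer 3 only.

Primer 1 (21 nt, A=6 T=4 G=5 C=6): 3' end AT has 0 G/C, need ≥1 ✗; GC 11/21 = 52.4% ✓ — fails.
Primer 2 (25 nt, A=7 T=3 G=7 C=8): 3' end AC has 1 G/C ✓; GC 15/25 = 60.0%, outside 46.1–55.5% ✗ — fails.
Primer 3 (26 nt, A=3 T=9 G=5 C=9): 3' end CT has 1 G/C ✓; GC 14/26 = 53.8% ✓ — passes.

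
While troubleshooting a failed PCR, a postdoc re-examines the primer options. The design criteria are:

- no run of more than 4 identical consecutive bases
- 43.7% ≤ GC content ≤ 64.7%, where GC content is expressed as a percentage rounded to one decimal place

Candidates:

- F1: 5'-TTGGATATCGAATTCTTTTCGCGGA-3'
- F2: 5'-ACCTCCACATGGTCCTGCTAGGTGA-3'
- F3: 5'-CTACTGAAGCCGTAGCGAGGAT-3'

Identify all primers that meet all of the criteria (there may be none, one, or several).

F2 and F3.

F1 (25 nt, A=5 T=10 G=6 C=4): longest run = 4 ✓; GC 10/25 = 40.0%, outside 43.7–64.7% ✗ — fails.
F2 (25 nt, A=5 T=6 G=6 C=8): longest run = 2 ✓; GC 14/25 = 56.0% ✓ — passes.
F3 (22 nt, A=6 T=4 G=7 C=5): longest run = 2 ✓; GC 12/22 = 54.5% ✓ — passes.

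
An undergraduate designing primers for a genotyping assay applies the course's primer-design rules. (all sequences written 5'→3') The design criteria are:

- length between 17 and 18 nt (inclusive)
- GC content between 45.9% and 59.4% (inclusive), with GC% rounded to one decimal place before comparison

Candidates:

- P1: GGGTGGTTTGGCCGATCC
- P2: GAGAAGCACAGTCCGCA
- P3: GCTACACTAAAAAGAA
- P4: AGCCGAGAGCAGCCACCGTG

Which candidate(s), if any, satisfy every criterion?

P1 (18 nt, A=1 T=5 G=8 C=4): length 18 ✓; GC 12/18 = 66.7%, outside 45.9–59.4% ✗ — fails.
P2 (17 nt, A=6 T=1 G=5 C=5): length 17 ✓; GC 10/17 = 58.8% ✓ — passes.
P3 (16 nt, A=9 T=2 G=2 C=3): length 16, outside 17–18 ✗; GC 5/16 = 31.3%, outside 45.9–59.4% ✗ — fails.
P4 (20 nt, A=5 T=1 G=7 C=7): length 20, outside 17–18 ✗; GC 14/20 = 70.0%, outside 45.9–59.4% ✗ — fails.

P2 only.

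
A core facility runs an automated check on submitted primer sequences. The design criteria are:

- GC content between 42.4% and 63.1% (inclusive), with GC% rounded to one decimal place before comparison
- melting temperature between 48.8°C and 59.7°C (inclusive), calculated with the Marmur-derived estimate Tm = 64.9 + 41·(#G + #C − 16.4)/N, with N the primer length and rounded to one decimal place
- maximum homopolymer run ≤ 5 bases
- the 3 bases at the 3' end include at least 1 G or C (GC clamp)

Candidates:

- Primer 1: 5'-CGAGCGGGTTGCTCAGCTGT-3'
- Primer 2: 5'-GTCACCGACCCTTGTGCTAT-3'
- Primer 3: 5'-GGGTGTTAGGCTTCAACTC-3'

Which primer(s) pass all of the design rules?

Primer 3 only.

Primer 1 (20 nt, A=2 T=5 G=8 C=5): GC 13/20 = 65.0%, outside 42.4–63.1% ✗; Tm = 64.9 + 41·(13 − 16.4)/20 = 57.9°C ✓; longest run = 3 ✓; 3' end TGT has 1 G/C ✓ — fails.
Primer 2 (20 nt, A=3 T=6 G=4 C=7): GC 11/20 = 55.0% ✓; Tm = 64.9 + 41·(11 − 16.4)/20 = 53.8°C ✓; longest run = 3 ✓; 3' end TAT has 0 G/C, need ≥1 ✗ — fails.
Primer 3 (19 nt, A=3 T=6 G=6 C=4): GC 10/19 = 52.6% ✓; Tm = 64.9 + 41·(10 − 16.4)/19 = 51.1°C ✓; longest run = 3 ✓; 3' end CTC has 2 G/C ✓ — passes.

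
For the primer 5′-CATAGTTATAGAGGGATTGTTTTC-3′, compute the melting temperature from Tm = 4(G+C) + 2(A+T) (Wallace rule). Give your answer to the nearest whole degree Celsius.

Base counts: A=6, T=10, G=6, C=2 (length 24).
Tm = 2·(6+10) + 4·(6+2) = 2·16 + 4·8 = 32 + 32 = 64°C.

64°C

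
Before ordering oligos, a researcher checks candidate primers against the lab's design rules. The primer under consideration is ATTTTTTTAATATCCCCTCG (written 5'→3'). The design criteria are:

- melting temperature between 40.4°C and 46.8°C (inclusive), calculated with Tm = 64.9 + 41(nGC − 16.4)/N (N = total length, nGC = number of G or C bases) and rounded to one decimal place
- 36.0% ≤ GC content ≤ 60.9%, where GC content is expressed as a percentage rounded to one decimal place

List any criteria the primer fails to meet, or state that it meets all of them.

Base counts: A=4, T=10, G=1, C=5 (length 20).
Tm: Tm = 64.9 + 41·(6 − 16.4)/20 = 43.6°C ✓
GC content: GC 6/20 = 30.0%, outside 36.0–60.9% ✗

Fails: GC content.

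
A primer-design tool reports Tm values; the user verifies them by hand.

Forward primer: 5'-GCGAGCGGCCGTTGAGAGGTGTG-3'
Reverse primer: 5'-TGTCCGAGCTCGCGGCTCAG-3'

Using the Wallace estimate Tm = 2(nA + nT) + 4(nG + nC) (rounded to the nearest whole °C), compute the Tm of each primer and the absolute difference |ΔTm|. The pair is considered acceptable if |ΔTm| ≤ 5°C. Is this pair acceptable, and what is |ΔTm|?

|ΔTm| = 10°C; the pair is not acceptable.

Forward: A=3 T=4 G=12 C=4 → Tm = 2·7 + 4·16 = 78°C.
Reverse: A=2 T=4 G=7 C=7 → Tm = 2·6 + 4·14 = 68°C.
|ΔTm| = |78 − 68| = 10°C, > 5°C.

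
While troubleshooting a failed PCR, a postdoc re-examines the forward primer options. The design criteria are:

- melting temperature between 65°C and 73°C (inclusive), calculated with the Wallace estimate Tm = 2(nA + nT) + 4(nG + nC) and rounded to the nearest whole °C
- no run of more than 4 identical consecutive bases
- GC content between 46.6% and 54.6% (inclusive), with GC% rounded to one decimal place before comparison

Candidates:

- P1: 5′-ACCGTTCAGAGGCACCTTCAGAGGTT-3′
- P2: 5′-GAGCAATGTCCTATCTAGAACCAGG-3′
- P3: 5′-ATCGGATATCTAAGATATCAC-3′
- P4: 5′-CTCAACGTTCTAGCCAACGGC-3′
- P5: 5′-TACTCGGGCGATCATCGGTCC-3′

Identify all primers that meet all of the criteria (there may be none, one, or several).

P1 (26 nt, A=6 T=6 G=7 C=7): Tm = 2·12 + 4·14 = 80°C, outside 65–73°C ✗; longest run = 2 ✓; GC 14/26 = 53.8% ✓ — fails.
P2 (25 nt, A=8 T=5 G=6 C=6): Tm = 2·13 + 4·12 = 74°C, outside 65–73°C ✗; longest run = 2 ✓; GC 12/25 = 48.0% ✓ — fails.
P3 (21 nt, A=8 T=6 G=3 C=4): Tm = 2·14 + 4·7 = 56°C, outside 65–73°C ✗; longest run = 2 ✓; GC 7/21 = 33.3%, outside 46.6–54.6% ✗ — fails.
P4 (21 nt, A=5 T=4 G=4 C=8): Tm = 2·9 + 4·12 = 66°C ✓; longest run = 2 ✓; GC 12/21 = 57.1%, outside 46.6–54.6% ✗ — fails.
P5 (21 nt, A=3 T=5 G=6 C=7): Tm = 2·8 + 4·13 = 68°C ✓; longest run = 3 ✓; GC 13/21 = 61.9%, outside 46.6–54.6% ✗ — fails.

None of the candidates satisfy all criteria.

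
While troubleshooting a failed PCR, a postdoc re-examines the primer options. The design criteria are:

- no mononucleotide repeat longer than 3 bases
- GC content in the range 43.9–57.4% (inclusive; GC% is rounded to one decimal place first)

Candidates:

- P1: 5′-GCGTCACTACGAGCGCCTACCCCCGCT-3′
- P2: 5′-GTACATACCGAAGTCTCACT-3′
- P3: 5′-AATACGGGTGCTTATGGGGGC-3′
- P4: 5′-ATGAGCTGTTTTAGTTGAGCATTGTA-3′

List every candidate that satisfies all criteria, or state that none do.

P2 only.

P1 (27 nt, A=4 T=4 G=6 C=13): longest run = 5, exceeds 3 ✗; GC 19/27 = 70.4%, outside 43.9–57.4% ✗ — fails.
P2 (20 nt, A=6 T=5 G=3 C=6): longest run = 2 ✓; GC 9/20 = 45.0% ✓ — passes.
P3 (21 nt, A=4 T=5 G=9 C=3): longest run = 5, exceeds 3 ✗; GC 12/21 = 57.1% ✓ — fails.
P4 (26 nt, A=6 T=11 G=7 C=2): longest run = 4, exceeds 3 ✗; GC 9/26 = 34.6%, outside 43.9–57.4% ✗ — fails.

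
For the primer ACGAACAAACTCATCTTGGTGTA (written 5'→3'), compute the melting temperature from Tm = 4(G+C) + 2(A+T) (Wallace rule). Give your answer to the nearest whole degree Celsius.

64°C

Base counts: A=8, T=6, G=4, C=5 (length 23).
Tm = 2·(8+6) + 4·(4+5) = 2·14 + 4·9 = 28 + 36 = 64°C.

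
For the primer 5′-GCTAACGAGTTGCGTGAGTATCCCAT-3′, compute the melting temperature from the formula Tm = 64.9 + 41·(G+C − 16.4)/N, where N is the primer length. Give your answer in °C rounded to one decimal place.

59.5°C

Base counts: A=6, T=7, G=7, C=6; G+C = 13, N = 26.
Tm = 64.9 + 41·(13 − 16.4)/26 = 64.9 + -139.40/26 = 59.5°C.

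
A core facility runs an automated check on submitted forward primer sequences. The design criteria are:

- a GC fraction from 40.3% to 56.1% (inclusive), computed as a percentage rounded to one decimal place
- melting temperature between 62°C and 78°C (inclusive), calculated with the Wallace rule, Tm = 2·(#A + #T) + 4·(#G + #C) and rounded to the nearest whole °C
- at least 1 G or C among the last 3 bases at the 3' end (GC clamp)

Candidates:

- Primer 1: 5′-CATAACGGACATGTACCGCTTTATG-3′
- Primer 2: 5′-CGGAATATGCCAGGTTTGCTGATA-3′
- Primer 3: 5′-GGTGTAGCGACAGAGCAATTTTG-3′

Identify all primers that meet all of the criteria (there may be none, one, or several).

Primer 1 (25 nt, A=7 T=7 G=5 C=6): GC 11/25 = 44.0% ✓; Tm = 2·14 + 4·11 = 72°C ✓; 3' end ATG has 1 G/C ✓ — passes.
Primer 2 (24 nt, A=6 T=7 G=7 C=4): GC 11/24 = 45.8% ✓; Tm = 2·13 + 4·11 = 70°C ✓; 3' end ATA has 0 G/C, need ≥1 ✗ — fails.
Primer 3 (23 nt, A=6 T=6 G=8 C=3): GC 11/23 = 47.8% ✓; Tm = 2·12 + 4·11 = 68°C ✓; 3' end TTG has 1 G/C ✓ — passes.

Primer 1 and Primer 3.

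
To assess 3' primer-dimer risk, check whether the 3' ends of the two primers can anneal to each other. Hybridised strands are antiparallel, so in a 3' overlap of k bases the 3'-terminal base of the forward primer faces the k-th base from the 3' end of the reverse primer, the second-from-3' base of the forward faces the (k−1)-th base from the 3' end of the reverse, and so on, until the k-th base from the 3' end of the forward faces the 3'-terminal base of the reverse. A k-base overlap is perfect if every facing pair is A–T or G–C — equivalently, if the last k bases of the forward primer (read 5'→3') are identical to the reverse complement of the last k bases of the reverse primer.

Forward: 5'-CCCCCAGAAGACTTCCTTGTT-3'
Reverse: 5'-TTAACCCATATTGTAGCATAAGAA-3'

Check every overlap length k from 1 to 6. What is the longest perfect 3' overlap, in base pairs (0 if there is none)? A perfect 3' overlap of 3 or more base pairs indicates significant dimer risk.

Last 6 bases (5'→3') — forward …CTTGTT, reverse …TAAGAA.
Reverse complement of the reverse primer's last 6 bases: TTCTTA; its first k bases are the reverse complement of the reverse primer's last k bases, so a perfect k-base overlap needs the forward primer's last k bases to equal them.
Comparing (forward last k vs required): k=1: T vs T ✓; k=2: TT vs TT ✓; k=3: GTT vs TTC ✗; k=4: TGTT vs TTCT ✗; k=5: TTGTT vs TTCTT ✗; k=6: CTTGTT vs TTCTTA ✗.
Perfect overlaps at k = 1, 2; the largest is 2.

Longest perfect overlap: 2 complementary base pairs; below the dimer-risk threshold (threshold 3).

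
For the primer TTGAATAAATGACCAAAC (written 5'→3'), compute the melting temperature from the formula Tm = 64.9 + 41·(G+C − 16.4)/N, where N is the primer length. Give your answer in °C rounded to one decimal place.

38.9°C

Base counts: A=9, T=4, G=2, C=3; G+C = 5, N = 18.
Tm = 64.9 + 41·(5 − 16.4)/18 = 64.9 + -467.40/18 = 38.9°C.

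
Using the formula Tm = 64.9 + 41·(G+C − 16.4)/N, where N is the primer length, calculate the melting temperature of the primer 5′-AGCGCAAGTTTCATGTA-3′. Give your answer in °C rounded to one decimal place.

42.2°C

Base counts: A=5, T=5, G=4, C=3; G+C = 7, N = 17.
Tm = 64.9 + 41·(7 − 16.4)/17 = 64.9 + -385.40/17 = 42.2°C.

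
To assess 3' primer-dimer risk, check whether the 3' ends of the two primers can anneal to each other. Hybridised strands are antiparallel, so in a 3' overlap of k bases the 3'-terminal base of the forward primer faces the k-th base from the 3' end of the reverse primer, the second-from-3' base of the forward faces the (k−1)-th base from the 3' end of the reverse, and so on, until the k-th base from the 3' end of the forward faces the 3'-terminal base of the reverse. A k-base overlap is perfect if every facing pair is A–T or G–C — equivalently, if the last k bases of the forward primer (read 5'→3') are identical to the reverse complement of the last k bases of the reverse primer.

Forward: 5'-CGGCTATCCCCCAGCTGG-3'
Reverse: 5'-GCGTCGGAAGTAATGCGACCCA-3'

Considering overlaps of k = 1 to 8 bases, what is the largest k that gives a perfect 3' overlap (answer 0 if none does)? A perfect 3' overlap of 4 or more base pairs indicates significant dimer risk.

Longest perfect overlap: 3 complementary base pairs; below the dimer-risk threshold (threshold 4).

Last 8 bases (5'→3') — forward …CCAGCTGG, reverse …GCGACCCA.
Reverse complement of the reverse primer's last 8 bases: TGGGTCGC; its first k bases are the reverse complement of the reverse primer's last k bases, so a perfect k-base overlap needs the forward primer's last k bases to equal them.
Comparing (forward last k vs required): k=1: G vs T ✗; k=2: GG vs TG ✗; k=3: TGG vs TGG ✓; k=4: CTGG vs TGGG ✗; k=5: GCTGG vs TGGGT ✗; k=6: AGCTGG vs TGGGTC ✗; k=7: CAGCTGG vs TGGGTCG ✗; k=8: CCAGCTGG vs TGGGTCGC ✗.
Only k = 3 is perfect, so the longest perfect 3' overlap is 3.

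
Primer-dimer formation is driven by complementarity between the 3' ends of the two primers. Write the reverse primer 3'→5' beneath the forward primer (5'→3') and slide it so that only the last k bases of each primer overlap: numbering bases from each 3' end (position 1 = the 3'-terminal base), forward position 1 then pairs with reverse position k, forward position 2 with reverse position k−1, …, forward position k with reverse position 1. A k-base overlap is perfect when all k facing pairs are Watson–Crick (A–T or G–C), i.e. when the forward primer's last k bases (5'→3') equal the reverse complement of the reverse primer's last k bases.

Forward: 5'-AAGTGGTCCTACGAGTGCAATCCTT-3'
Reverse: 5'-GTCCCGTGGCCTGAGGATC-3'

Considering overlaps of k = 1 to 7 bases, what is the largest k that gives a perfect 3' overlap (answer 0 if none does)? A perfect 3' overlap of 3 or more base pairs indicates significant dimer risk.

Longest perfect overlap: 0 complementary base pairs; below the dimer-risk threshold (threshold 3).

Last 7 bases (5'→3') — forward …AATCCTT, reverse …GAGGATC.
Reverse complement of the reverse primer's last 7 bases: GATCCTC; its first k bases are the reverse complement of the reverse primer's last k bases, so a perfect k-base overlap needs the forward primer's last k bases to equal them.
Comparing (forward last k vs required): k=1: T vs G ✗; k=2: TT vs GA ✗; k=3: CTT vs GAT ✗; k=4: CCTT vs GATC ✗; k=5: TCCTT vs GATCC ✗; k=6: ATCCTT vs GATCCT ✗; k=7: AATCCTT vs GATCCTC ✗.
No overlap length from 1 to 7 is perfect, so the longest perfect 3' overlap is 0.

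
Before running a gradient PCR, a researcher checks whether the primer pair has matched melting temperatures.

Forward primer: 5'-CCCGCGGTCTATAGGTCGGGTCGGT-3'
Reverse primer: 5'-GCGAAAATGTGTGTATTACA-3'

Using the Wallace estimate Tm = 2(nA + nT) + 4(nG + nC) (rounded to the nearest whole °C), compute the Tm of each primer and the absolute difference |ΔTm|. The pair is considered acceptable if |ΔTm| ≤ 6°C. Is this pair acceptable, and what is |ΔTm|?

|ΔTm| = 30°C; the pair is not acceptable.

Forward: A=2 T=6 G=10 C=7 → Tm = 2·8 + 4·17 = 84°C.
Reverse: A=7 T=6 G=5 C=2 → Tm = 2·13 + 4·7 = 54°C.
|ΔTm| = |84 − 54| = 30°C, > 6°C.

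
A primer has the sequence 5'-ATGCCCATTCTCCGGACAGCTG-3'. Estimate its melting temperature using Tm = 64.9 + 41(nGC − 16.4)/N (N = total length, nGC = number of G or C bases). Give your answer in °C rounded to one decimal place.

58.6°C

Base counts: A=4, T=5, G=5, C=8; G+C = 13, N = 22.
Tm = 64.9 + 41·(13 − 16.4)/22 = 64.9 + -139.40/22 = 58.6°C.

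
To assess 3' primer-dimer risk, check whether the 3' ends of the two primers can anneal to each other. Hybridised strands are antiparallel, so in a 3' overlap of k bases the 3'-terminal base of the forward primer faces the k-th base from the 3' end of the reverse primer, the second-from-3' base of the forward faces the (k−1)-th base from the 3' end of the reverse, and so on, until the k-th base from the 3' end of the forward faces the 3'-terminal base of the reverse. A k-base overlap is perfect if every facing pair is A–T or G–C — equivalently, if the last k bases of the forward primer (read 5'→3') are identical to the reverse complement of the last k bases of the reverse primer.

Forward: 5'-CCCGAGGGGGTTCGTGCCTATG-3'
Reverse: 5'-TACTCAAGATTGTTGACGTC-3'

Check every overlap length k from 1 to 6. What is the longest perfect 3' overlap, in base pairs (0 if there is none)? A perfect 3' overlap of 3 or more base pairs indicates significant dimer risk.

Last 6 bases (5'→3') — forward …CCTATG, reverse …GACGTC.
Reverse complement of the reverse primer's last 6 bases: GACGTC; its first k bases are the reverse complement of the reverse primer's last k bases, so a perfect k-base overlap needs the forward primer's last k bases to equal them.
Comparing (forward last k vs required): k=1: G vs G ✓; k=2: TG vs GA ✗; k=3: ATG vs GAC ✗; k=4: TATG vs GACG ✗; k=5: CTATG vs GACGT ✗; k=6: CCTATG vs GACGTC ✗.
Only k = 1 is perfect, so the longest perfect 3' overlap is 1.

Longest perfect overlap: 1 complementary base pair; below the dimer-risk threshold (threshold 3).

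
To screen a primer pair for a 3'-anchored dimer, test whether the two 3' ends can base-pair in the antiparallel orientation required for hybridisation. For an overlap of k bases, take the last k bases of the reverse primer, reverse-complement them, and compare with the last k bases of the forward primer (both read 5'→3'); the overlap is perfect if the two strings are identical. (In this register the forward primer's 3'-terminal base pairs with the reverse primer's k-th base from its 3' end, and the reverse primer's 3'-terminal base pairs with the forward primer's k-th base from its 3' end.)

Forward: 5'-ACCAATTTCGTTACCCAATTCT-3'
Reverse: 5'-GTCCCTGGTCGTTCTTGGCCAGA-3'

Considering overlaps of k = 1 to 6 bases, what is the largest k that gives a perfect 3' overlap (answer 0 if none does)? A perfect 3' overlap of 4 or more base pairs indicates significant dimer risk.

Longest perfect overlap: 3 complementary base pairs; below the dimer-risk threshold (threshold 4).

Last 6 bases (5'→3') — forward …AATTCT, reverse …GCCAGA.
Reverse complement of the reverse primer's last 6 bases: TCTGGC; its first k bases are the reverse complement of the reverse primer's last k bases, so a perfect k-base overlap needs the forward primer's last k bases to equal them.
Comparing (forward last k vs required): k=1: T vs T ✓; k=2: CT vs TC ✗; k=3: TCT vs TCT ✓; k=4: TTCT vs TCTG ✗; k=5: ATTCT vs TCTGG ✗; k=6: AATTCT vs TCTGGC ✗.
Perfect overlaps at k = 1, 3; the largest is 3.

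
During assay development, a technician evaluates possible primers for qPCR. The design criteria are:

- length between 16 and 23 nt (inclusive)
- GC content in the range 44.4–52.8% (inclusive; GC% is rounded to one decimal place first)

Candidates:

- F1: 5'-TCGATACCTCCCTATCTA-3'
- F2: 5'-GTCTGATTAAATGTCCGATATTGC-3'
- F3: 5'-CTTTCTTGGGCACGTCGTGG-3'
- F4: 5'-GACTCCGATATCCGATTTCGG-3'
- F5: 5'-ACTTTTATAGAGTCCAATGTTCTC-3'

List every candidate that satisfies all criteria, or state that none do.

F1 and F4.

F1 (18 nt, A=4 T=6 G=1 C=7): length 18 ✓; GC 8/18 = 44.4% ✓ — passes.
F2 (24 nt, A=6 T=9 G=5 C=4): length 24, outside 16–23 ✗; GC 9/24 = 37.5%, outside 44.4–52.8% ✗ — fails.
F3 (20 nt, A=1 T=7 G=7 C=5): length 20 ✓; GC 12/20 = 60.0%, outside 44.4–52.8% ✗ — fails.
F4 (21 nt, A=4 T=6 G=5 C=6): length 21 ✓; GC 11/21 = 52.4% ✓ — passes.
F5 (24 nt, A=6 T=10 G=3 C=5): length 24, outside 16–23 ✗; GC 8/24 = 33.3%, outside 44.4–52.8% ✗ — fails.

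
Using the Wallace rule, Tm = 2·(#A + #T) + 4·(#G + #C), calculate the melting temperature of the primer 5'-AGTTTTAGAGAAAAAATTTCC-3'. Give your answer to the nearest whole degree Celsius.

Base counts: A=9, T=7, G=3, C=2 (length 21).
Tm = 2·(9+7) + 4·(3+2) = 2·16 + 4·5 = 32 + 20 = 52°C.

52°C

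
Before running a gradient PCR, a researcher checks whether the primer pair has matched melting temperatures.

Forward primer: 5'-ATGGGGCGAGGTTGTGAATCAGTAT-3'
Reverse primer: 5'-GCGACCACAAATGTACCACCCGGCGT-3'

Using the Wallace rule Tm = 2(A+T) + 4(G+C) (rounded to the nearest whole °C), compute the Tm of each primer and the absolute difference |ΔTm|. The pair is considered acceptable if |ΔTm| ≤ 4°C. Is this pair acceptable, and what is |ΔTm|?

|ΔTm| = 10°C; the pair is not acceptable.

Forward: A=6 T=7 G=10 C=2 → Tm = 2·13 + 4·12 = 74°C.
Reverse: A=7 T=3 G=6 C=10 → Tm = 2·10 + 4·16 = 84°C.
|ΔTm| = |74 − 84| = 10°C, > 4°C.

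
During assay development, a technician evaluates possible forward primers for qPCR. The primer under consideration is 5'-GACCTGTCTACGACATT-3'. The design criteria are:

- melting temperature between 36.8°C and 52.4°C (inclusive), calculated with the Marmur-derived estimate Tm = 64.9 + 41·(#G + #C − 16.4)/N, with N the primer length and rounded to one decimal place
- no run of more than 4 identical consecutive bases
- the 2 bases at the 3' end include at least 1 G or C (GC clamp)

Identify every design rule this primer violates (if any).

Fails: GC clamp.

Base counts: A=4, T=5, G=3, C=5 (length 17).
Tm: Tm = 64.9 + 41·(8 − 16.4)/17 = 44.6°C ✓
homopolymer run: longest run = 2 ✓
GC clamp: 3' end TT has 0 G/C, need ≥1 ✗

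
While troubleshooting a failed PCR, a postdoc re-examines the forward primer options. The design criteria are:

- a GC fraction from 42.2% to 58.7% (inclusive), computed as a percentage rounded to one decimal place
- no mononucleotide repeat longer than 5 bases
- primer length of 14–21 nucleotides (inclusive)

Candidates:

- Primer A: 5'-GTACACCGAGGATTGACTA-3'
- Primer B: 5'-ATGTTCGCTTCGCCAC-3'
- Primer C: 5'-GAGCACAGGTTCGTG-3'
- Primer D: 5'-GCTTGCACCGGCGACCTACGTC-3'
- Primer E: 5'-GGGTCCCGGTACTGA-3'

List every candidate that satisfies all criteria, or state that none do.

Primer A and Primer B.

Primer A (19 nt, A=6 T=4 G=5 C=4): GC 9/19 = 47.4% ✓; longest run = 2 ✓; length 19 ✓ — passes.
Primer B (16 nt, A=2 T=5 G=3 C=6): GC 9/16 = 56.3% ✓; longest run = 2 ✓; length 16 ✓ — passes.
Primer C (15 nt, A=3 T=3 G=6 C=3): GC 9/15 = 60.0%, outside 42.2–58.7% ✗; longest run = 2 ✓; length 15 ✓ — fails.
Primer D (22 nt, A=3 T=4 G=6 C=9): GC 15/22 = 68.2%, outside 42.2–58.7% ✗; longest run = 2 ✓; length 22, outside 14–21 ✗ — fails.
Primer E (15 nt, A=2 T=3 G=6 C=4): GC 10/15 = 66.7%, outside 42.2–58.7% ✗; longest run = 3 ✓; length 15 ✓ — fails.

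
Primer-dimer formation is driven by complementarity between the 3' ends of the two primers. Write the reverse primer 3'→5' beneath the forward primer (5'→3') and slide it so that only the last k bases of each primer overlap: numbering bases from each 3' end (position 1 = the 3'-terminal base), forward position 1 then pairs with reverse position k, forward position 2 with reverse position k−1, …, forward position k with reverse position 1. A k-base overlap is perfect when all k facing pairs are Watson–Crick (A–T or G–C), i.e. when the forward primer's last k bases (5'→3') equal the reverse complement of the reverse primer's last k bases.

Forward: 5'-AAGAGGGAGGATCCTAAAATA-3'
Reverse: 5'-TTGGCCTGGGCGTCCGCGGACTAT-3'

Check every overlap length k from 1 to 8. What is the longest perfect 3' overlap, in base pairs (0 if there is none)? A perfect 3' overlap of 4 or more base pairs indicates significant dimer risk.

Last 8 bases (5'→3') — forward …CTAAAATA, reverse …CGGACTAT.
Reverse complement of the reverse primer's last 8 bases: ATAGTCCG; its first k bases are the reverse complement of the reverse primer's last k bases, so a perfect k-base overlap needs the forward primer's last k bases to equal them.
Comparing (forward last k vs required): k=1: A vs A ✓; k=2: TA vs AT ✗; k=3: ATA vs ATA ✓; k=4: AATA vs ATAG ✗; k=5: AAATA vs ATAGT ✗; k=6: AAAATA vs ATAGTC ✗; k=7: TAAAATA vs ATAGTCC ✗; k=8: CTAAAATA vs ATAGTCCG ✗.
Perfect overlaps at k = 1, 3; the largest is 3.

Longest perfect overlap: 3 complementary base pairs; below the dimer-risk threshold (threshold 4).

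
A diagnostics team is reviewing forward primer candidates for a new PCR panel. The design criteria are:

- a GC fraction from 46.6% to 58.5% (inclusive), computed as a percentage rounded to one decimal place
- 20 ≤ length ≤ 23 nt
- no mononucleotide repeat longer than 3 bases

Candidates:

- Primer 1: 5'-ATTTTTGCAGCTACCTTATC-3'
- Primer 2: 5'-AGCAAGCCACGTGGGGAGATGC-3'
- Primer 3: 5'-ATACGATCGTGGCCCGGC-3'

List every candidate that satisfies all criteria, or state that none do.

Primer 1 (20 nt, A=4 T=9 G=2 C=5): GC 7/20 = 35.0%, outside 46.6–58.5% ✗; length 20 ✓; longest run = 5, exceeds 3 ✗ — fails.
Primer 2 (22 nt, A=6 T=2 G=9 C=5): GC 14/22 = 63.6%, outside 46.6–58.5% ✗; length 22 ✓; longest run = 4, exceeds 3 ✗ — fails.
Primer 3 (18 nt, A=3 T=3 G=6 C=6): GC 12/18 = 66.7%, outside 46.6–58.5% ✗; length 18, outside 20–23 ✗; longest run = 3 ✓ — fails.

None of the candidates satisfy all criteria.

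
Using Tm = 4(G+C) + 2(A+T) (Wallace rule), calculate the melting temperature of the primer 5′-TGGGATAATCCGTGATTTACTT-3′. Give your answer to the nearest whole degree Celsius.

60°C

Base counts: A=5, T=9, G=5, C=3 (length 22).
Tm = 2·(5+9) + 4·(5+3) = 2·14 + 4·8 = 28 + 32 = 60°C.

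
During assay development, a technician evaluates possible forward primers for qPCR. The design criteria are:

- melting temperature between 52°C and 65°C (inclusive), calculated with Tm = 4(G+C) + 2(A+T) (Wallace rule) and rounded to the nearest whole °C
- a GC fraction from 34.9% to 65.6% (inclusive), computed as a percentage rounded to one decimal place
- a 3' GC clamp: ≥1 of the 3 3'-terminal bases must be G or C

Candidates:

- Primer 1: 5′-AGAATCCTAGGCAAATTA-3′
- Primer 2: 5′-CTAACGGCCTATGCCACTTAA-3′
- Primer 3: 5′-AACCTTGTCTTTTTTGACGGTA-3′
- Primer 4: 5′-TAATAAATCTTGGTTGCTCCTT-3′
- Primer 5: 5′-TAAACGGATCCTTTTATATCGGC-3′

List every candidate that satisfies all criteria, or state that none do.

Primer 1 (18 nt, A=8 T=4 G=3 C=3): Tm = 2·12 + 4·6 = 48°C, outside 52–65°C ✗; GC 6/18 = 33.3%, outside 34.9–65.6% ✗; 3' end TTA has 0 G/C, need ≥1 ✗ — fails.
Primer 2 (21 nt, A=6 T=5 G=3 C=7): Tm = 2·11 + 4·10 = 62°C ✓; GC 10/21 = 47.6% ✓; 3' end TAA has 0 G/C, need ≥1 ✗ — fails.
Primer 3 (22 nt, A=4 T=10 G=4 C=4): Tm = 2·14 + 4·8 = 60°C ✓; GC 8/22 = 36.4% ✓; 3' end GTA has 1 G/C ✓ — passes.
Primer 4 (22 nt, A=5 T=10 G=3 C=4): Tm = 2·15 + 4·7 = 58°C ✓; GC 7/22 = 31.8%, outside 34.9–65.6% ✗; 3' end CTT has 1 G/C ✓ — fails.
Primer 5 (23 nt, A=6 T=8 G=4 C=5): Tm = 2·14 + 4·9 = 64°C ✓; GC 9/23 = 39.1% ✓; 3' end GGC has 3 G/C ✓ — passes.

Primer 3 and Primer 5.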